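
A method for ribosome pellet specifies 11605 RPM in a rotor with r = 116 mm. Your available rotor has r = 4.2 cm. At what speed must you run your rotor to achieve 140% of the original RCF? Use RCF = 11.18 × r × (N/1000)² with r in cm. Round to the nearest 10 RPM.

22820 RPM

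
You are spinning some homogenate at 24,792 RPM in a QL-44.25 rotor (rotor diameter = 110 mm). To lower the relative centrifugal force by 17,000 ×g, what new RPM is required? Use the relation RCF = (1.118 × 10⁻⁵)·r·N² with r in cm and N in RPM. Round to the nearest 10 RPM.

≈ 18390 RPM

r = 110 mm / 2 = 55 mm = 5.5 cm
Current RCF = 1.118 × 10⁻⁵ × 5.5 × (24792)² = 1.118 × 10⁻⁵ × 5.5 × 614,643,264 ≈ 37,794.4 × g
Target RCF = 37,794.4 − 17,000 = 20,794.4 × g
N² = 20,794.4 / (6.149 × 10⁻⁵) = 338,175,313
N ≈ √338,175,313 ≈ 18,389.5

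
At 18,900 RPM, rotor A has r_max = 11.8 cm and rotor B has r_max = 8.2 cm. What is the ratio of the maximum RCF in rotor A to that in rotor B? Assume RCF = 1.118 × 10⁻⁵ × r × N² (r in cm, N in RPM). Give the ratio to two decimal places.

At fixed N, RCF ∝ r, so RCF_A/RCF_B = r_A/r_B = 11.8 / 8.2 = 1.4390.

1.44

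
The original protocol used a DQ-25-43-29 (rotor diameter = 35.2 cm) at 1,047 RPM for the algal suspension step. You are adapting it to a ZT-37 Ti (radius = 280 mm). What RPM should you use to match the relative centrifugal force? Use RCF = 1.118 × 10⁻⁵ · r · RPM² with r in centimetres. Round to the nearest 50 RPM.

≈ 850 RPM

Original rotor: r = 35.2 / 2 = 17.6 cm
RCF = 1.118 × 10⁻⁵ × r × N²
RCF_original = 1.118 × 10⁻⁵ × 17.6 × (1047)² = 1.118 × 10⁻⁵ × 17.6 × 1,096,209 ≈ 215.7 × g
Your rotor: r = 280 mm = 28.0 cm
215.7 = 1.118 × 10⁻⁵ × 28 × N²
N² = 215.7 / (31.304 × 10⁻⁵) = 689,049
N ≈ √689,049 ≈ 830.1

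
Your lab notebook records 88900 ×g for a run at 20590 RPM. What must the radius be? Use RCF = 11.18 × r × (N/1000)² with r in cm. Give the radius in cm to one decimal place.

≈ 18.8 cm

88900 = 11.18 × r × (20.59)²
r = 88900 / (11.18 × 423.9481) = 88900 / 4739.74 ≈ 18.756 cm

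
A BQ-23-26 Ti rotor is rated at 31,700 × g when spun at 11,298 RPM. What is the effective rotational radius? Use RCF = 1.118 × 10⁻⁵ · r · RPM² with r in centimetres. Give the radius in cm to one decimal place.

RCF = 1.118 × 10⁻⁵ × r × N²
31700 = 1.118 × 10⁻⁵ × r × (11298)²
r = 31700 / (1.118 × 10⁻⁵ × 127,644,804) = 31700 / 1427.069 ≈ 22.213 cm

≈ 22.2 cm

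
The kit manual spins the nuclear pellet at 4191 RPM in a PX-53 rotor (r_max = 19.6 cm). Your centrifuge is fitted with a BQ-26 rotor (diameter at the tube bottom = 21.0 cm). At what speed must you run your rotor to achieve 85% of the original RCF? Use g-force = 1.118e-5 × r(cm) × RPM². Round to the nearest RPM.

5279 RPM

RCF_original = 1.118 × 10⁻⁵ × 19.6 × (4191)² = 1.118 × 10⁻⁵ × 19.6 × 17,564,481 ≈ 3,848.9 × g
Target RCF = 0.85 × 3,848.9 ≈ 3,271.6 × g
Your rotor: r = 21.0 / 2 = 10.5 cm
3,271.6 = 1.118 × 10⁻⁵ × 10.5 × N²
N² = 3,271.6 / (11.739 × 10⁻⁵) = 27,869,495
N ≈ √27,869,495 ≈ 5,279.2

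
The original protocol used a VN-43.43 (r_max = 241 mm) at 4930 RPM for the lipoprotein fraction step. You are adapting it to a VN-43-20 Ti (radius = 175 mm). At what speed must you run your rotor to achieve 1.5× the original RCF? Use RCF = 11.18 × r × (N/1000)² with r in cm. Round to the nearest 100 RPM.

Original rotor: r = 241 mm = 24.1 cm
RCF_original = 11.18 × 24.1 × (4.93)² = 11.18 × 24.1 × 24.3049 ≈ 6,548.7 × g
Target RCF = 1.5 × 6,548.7 ≈ 9,823 × g
Your rotor: r = 175 mm = 17.5 cm
9,823 = 11.18 × 17.5 × (N/1000)²
(N/1000)² = 9,823 / 195.65 = 50.207
N = 1000 × √50.207 ≈ 7,085.7

7100 RPM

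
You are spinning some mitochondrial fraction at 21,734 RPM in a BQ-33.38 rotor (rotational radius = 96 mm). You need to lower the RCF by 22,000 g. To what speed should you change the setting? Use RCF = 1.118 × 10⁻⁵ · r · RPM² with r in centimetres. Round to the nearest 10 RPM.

≈ 16350 RPM

r = 96 mm = 9.6 cm
Current RCF = 1.118 × 10⁻⁵ × 9.6 × (21734)² = 1.118 × 10⁻⁵ × 9.6 × 472,366,756 ≈ 50,698.2 × g
Target RCF = 50,698.2 − 22,000 = 28,698.2 × g
N² = 28,698.2 / (10.7328 × 10⁻⁵) = 267,387,821
N ≈ √267,387,821 ≈ 16,352.0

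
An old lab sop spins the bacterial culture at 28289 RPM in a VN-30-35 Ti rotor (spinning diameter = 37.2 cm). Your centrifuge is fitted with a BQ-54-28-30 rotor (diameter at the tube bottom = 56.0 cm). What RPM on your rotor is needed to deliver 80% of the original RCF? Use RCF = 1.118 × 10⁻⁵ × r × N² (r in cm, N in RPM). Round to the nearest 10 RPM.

20620 RPM

Original rotor: r = 37.2 / 2 = 18.6 cm
RCF_original = 1.118 × 10⁻⁵ × 18.6 × (28289)² = 1.118 × 10⁻⁵ × 18.6 × 800,267,521 ≈ 166,414 × g
Target RCF = 0.8 × 166,414 ≈ 133,131.2 × g
Your rotor: r = 56.0 / 2 = 28 cm
133,131.2 = 1.118 × 10⁻⁵ × 28 × N²
N² = 133,131.2 / (31.304 × 10⁻⁵) = 425,284,948
N ≈ √425,284,948 ≈ 20,622.4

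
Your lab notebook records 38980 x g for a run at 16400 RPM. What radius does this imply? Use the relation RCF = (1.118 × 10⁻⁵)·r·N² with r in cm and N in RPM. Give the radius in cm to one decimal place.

RCF = 1.118 × 10⁻⁵ × r × N²
38980 = 1.118 × 10⁻⁵ × r × (16400)²
r = 38980 / (1.118 × 10⁻⁵ × 268,960,000) = 38980 / 3006.973 ≈ 12.963 cm

≈ 13.0 cm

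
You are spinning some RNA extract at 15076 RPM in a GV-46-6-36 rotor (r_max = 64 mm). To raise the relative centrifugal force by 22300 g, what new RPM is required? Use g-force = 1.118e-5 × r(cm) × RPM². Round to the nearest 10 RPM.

r = 64 mm = 6.4 cm
Current RCF = 1.118 × 10⁻⁵ × 6.4 × (15076)² = 1.118 × 10⁻⁵ × 6.4 × 227,285,776 ≈ 16,262.8 × g
Target RCF = 16,262.8 + 22,300 = 38,562.8 × g
N² = 38,562.8 / (7.1552 × 10⁻⁵) = 538,947,898
N ≈ √538,947,898 ≈ 23,215.3

N₂ ≈ 23220 RPM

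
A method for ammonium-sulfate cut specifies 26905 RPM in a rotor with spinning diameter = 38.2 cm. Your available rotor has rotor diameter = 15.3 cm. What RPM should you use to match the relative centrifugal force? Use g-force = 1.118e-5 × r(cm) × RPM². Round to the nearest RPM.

Original rotor: r = 38.2 / 2 = 19.1 cm
RCF = 1.118 × 10⁻⁵ × r × N²
RCF_original = 1.118 × 10⁻⁵ × 19.1 × (26905)² = 1.118 × 10⁻⁵ × 19.1 × 723,879,025 ≈ 154,575.7 × g
Your rotor: r = 15.3 / 2 = 7.65 cm
154,575.7 = 1.118 × 10⁻⁵ × 7.65 × N²
N² = 154,575.7 / (8.5527 × 10⁻⁵) = 1,807,332,187
N ≈ √1,807,332,187 ≈ 42,512.7

≈ 42513 RPM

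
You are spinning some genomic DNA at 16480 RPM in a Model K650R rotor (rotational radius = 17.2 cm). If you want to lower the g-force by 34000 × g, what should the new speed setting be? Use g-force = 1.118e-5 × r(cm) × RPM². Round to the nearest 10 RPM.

Current RCF = 1.118 × 10⁻⁵ × 17.2 × (16480)² = 1.118 × 10⁻⁵ × 17.2 × 271,590,400 ≈ 52,225.7 × g
Target RCF = 52,225.7 − 34,000 = 18,225.7 × g
N² = 18,225.7 / (19.2296 × 10⁻⁵) = 94,779,403
N ≈ √94,779,403 ≈ 9,735.5

≈ 9740 RPM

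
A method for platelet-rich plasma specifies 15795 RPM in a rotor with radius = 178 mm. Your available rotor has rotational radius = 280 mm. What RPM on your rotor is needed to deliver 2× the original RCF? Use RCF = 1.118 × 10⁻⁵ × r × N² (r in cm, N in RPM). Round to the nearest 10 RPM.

17810 RPM

Original rotor: r = 178 mm = 17.8 cm
RCF = 1.118 × 10⁻⁵ × r × N²
RCF_original = 1.118 × 10⁻⁵ × 17.8 × (15795)² = 1.118 × 10⁻⁵ × 17.8 × 249,482,025 ≈ 49,647.9 × g
Target RCF = 2 × 49,647.9 ≈ 99,295.8 × g
Your rotor: r = 280 mm = 28.0 cm
99,295.8 = 1.118 × 10⁻⁵ × 28 × N²
N² = 99,295.8 / (31.304 × 10⁻⁵) = 317,198,441
N ≈ √317,198,441 ≈ 17,810.1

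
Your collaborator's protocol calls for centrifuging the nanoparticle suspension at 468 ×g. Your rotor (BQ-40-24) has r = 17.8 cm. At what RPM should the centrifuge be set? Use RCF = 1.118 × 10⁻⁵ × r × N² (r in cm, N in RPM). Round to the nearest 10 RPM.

468 = 1.118 × 10⁻⁵ × 17.8 × N²
N² = 468 / (19.9004 × 10⁻⁵) = 2,351,712
N ≈ √2,351,712 ≈ 1,533.5

≈ 1530 RPM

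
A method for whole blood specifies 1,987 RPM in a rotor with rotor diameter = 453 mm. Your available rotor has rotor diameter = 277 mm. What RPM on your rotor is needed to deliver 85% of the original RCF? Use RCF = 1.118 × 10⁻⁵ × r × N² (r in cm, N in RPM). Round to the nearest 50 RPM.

≈ 2350 RPM

Original rotor: r = 453 mm / 2 = 226.5 mm = 22.65 cm
RCF_original = 1.118 × 10⁻⁵ × 22.65 × (1987)² = 1.118 × 10⁻⁵ × 22.65 × 3,948,169 ≈ 999.8 × g
Target RCF = 0.85 × 999.8 ≈ 849.8 × g
Your rotor: r = 277 mm / 2 = 138.5 mm = 13.85 cm
849.8 = 1.118 × 10⁻⁵ × 13.85 × N²
N² = 849.8 / (15.4843 × 10⁻⁵) = 5,488,140
N ≈ √5,488,140 ≈ 2,342.7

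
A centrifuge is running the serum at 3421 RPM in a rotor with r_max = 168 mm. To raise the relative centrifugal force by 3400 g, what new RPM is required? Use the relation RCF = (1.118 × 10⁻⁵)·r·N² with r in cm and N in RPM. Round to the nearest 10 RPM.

N₂ ≈ 5460 RPM

r = 168 mm = 16.8 cm
Current RCF = 1.118 × 10⁻⁵ × 16.8 × (3421)² = 1.118 × 10⁻⁵ × 16.8 × 11,703,241 ≈ 2,198.1 × g
Target RCF = 2,198.1 + 3,400 = 5,598.1 × g
N² = 5,598.1 / (18.7824 × 10⁻⁵) = 29,805,030
N ≈ √29,805,030 ≈ 5,459.4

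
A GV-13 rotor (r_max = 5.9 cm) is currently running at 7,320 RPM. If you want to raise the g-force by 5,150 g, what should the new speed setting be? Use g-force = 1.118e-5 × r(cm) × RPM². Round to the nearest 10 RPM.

Current RCF = 1.118 × 10⁻⁵ × 5.9 × (7320)² = 1.118 × 10⁻⁵ × 5.9 × 53,582,400 ≈ 3,534.4 × g
Target RCF = 3,534.4 + 5,150 = 8,684.4 × g
N² = 8,684.4 / (6.5962 × 10⁻⁵) = 131,657,621
N ≈ √131,657,621 ≈ 11,474.2

≈ 11470 RPM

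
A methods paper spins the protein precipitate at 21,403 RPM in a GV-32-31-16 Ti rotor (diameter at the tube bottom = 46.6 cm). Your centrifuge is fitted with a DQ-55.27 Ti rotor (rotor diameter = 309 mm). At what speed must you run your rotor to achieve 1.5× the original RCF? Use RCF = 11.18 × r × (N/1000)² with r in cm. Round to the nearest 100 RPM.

≈ 32200 RPM

Original rotor: r = 46.6 / 2 = 23.3 cm
RCF_original = 11.18 × 23.3 × (21.403)² = 11.18 × 23.3 × 458.088409 ≈ 119,329.3 × g
Target RCF = 1.5 × 119,329.3 ≈ 178,994 × g
Your rotor: r = 309 mm / 2 = 154.5 mm = 15.45 cm
178,994 = 11.18 × 15.45 × (N/1000)²
(N/1000)² = 178,994 / 172.731 = 1036.259
N = 1000 × √1036.259 ≈ 32,191.0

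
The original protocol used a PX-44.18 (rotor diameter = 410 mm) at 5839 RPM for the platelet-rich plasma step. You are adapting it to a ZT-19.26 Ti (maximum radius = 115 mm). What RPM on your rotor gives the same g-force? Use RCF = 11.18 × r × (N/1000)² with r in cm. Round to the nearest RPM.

7796 RPM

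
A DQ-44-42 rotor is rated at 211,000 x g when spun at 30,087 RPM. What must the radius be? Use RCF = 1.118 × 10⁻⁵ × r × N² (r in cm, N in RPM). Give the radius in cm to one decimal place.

20.8 cm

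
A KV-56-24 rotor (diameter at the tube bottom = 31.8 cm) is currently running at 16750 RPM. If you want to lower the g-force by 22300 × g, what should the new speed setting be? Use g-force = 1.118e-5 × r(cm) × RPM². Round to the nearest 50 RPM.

r = 31.8 / 2 = 15.9 cm
Current RCF = 1.118 × 10⁻⁵ × 15.9 × (16750)² = 1.118 × 10⁻⁵ × 15.9 × 280,562,500 ≈ 49,873.4 × g
Target RCF = 49,873.4 − 22,300 = 27,573.4 × g
N² = 27,573.4 / (17.7762 × 10⁻⁵) = 155,114,141
N ≈ √155,114,141 ≈ 12,454.5

≈ 12450 RPM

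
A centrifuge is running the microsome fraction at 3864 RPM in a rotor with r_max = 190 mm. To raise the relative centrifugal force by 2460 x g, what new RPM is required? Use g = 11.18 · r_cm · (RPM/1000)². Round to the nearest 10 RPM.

≈ 5150 RPM

r = 190 mm = 19.0 cm
Current RCF = 11.18 × 19 × (3.864)² = 11.18 × 19 × 14.930496 ≈ 3,171.5 × g
Target RCF = 3,171.5 + 2,460 = 5,631.5 × g
(N/1000)² = 5,631.5 / 212.42 = 26.51116
N = 1000 × √26.51116 ≈ 5,148.9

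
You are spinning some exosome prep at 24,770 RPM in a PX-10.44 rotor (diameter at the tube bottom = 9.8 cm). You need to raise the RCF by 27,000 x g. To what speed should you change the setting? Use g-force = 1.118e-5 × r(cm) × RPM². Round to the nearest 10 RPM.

r = 9.8 / 2 = 4.9 cm
Current RCF = 1.118 × 10⁻⁵ × 4.9 × (24770)² = 1.118 × 10⁻⁵ × 4.9 × 613,552,900 ≈ 33,611.7 × g
Target RCF = 33,611.7 + 27,000 = 60,611.7 × g
N² = 60,611.7 / (5.4782 × 10⁻⁵) = 1,106,416,341
N ≈ √1,106,416,341 ≈ 33,262.8

N₂ ≈ 33260 RPM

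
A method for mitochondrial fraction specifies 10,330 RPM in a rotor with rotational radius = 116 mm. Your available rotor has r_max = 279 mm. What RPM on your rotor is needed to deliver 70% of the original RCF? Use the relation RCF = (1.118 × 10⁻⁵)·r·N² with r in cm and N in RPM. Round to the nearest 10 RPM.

Original rotor: r = 116 mm = 11.6 cm
RCF = 1.118 × 10⁻⁵ × r × N²
RCF_original = 1.118 × 10⁻⁵ × 11.6 × (10330)² = 1.118 × 10⁻⁵ × 11.6 × 106,708,900 ≈ 13,838.9 × g
Target RCF = 0.7 × 13,838.9 ≈ 9,687.2 × g
Your rotor: r = 279 mm = 27.9 cm
9,687.2 = 1.118 × 10⁻⁵ × 27.9 × N²
N² = 9,687.2 / (31.1922 × 10⁻⁵) = 31,056,482
N ≈ √31,056,482 ≈ 5,572.8

≈ 5570 RPM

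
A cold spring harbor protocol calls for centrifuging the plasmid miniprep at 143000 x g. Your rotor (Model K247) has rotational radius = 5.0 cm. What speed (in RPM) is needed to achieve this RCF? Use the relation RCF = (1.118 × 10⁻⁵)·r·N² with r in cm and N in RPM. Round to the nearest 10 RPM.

RCF = 1.118 × 10⁻⁵ × r × N²
143,000 = 1.118 × 10⁻⁵ × 5 × N²
N² = 143,000 / (5.59 × 10⁻⁵) = 2,558,139,535
N ≈ √2,558,139,535 ≈ 50,578.1

N ≈ 50580 RPM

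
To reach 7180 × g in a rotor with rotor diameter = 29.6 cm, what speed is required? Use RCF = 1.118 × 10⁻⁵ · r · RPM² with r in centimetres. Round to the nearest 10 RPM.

r = 29.6 / 2 = 14.8 cm
7,180 = 1.118 × 10⁻⁵ × 14.8 × N²
N² = 7,180 / (16.5464 × 10⁻⁵) = 43,393,125
N ≈ √43,393,125 ≈ 6,587.3

N ≈ 6590 RPM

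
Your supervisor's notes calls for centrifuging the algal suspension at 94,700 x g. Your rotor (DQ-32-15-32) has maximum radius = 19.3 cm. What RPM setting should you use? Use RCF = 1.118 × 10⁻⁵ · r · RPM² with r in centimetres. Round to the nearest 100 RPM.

≈ 20900 RPM

94,700 = 1.118 × 10⁻⁵ × 19.3 × N²
N² = 94,700 / (21.5774 × 10⁻⁵) = 438,885,130
N ≈ √438,885,130 ≈ 20,949.6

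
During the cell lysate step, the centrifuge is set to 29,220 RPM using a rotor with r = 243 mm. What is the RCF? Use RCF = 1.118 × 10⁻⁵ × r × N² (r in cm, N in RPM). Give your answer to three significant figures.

r = 243 mm = 24.3 cm
RCF = 1.118 × 10⁻⁵ × 24.3 × (29220)² = 1.118 × 10⁻⁵ × 24.3 × 853,808,400 ≈ 231,957.5 × g

232000 × g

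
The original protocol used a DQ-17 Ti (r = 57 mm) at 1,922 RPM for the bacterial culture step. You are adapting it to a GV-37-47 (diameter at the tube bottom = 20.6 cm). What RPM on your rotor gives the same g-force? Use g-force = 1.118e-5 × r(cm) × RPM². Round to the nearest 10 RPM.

Original rotor: r = 57 mm = 5.7 cm
RCF_original = 1.118 × 10⁻⁵ × 5.7 × (1922)² = 1.118 × 10⁻⁵ × 5.7 × 3,694,084 ≈ 235.4 × g
Your rotor: r = 20.6 / 2 = 10.3 cm
235.4 = 1.118 × 10⁻⁵ × 10.3 × N²
N² = 235.4 / (11.5154 × 10⁻⁵) = 2,044,219
N ≈ √2,044,219 ≈ 1,429.8

≈ 1430 RPM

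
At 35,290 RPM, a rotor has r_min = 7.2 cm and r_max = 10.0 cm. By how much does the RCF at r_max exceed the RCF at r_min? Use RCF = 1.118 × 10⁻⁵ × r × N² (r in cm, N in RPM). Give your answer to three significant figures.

ΔRCF ≈ 39000 × g

ΔRCF = 1.118 × 10⁻⁵ × (r_max − r_min) × N² = 1.118 × 10⁻⁵ × 2.8 × 1,245,384,100 ≈ 38,985.5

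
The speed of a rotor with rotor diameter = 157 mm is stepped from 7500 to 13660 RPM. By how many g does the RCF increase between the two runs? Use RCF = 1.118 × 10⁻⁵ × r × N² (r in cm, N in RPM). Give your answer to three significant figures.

r = 157 mm / 2 = 78.5 mm = 7.85 cm
RCF₁ = 1.118 × 10⁻⁵ × 7.85 × (7500)² = 1.118 × 10⁻⁵ × 7.85 × 56,250,000 ≈ 4,936.7 × g
RCF₂ = 1.118 × 10⁻⁵ × 7.85 × (13660)² = 1.118 × 10⁻⁵ × 7.85 × 186,595,600 ≈ 16,376.2 × g
Increase = 16,376.2 − 4,936.7 = 11,439.5

≈ 11400 g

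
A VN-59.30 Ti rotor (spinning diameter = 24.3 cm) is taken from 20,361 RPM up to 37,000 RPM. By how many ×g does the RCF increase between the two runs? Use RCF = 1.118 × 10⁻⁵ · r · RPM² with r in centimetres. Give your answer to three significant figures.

r = 24.3 / 2 = 12.15 cm
RCF₁ = 1.118 × 10⁻⁵ × 12.15 × (20361)² = 1.118 × 10⁻⁵ × 12.15 × 414,570,321 ≈ 56,314 × g
RCF₂ = 1.118 × 10⁻⁵ × 12.15 × (37000)² = 1.118 × 10⁻⁵ × 12.15 × 1,369,000,000 ≈ 185,960.9 × g
Increase = 185,960.9 − 56,314 = 129,646.9

≈ 130000 ×g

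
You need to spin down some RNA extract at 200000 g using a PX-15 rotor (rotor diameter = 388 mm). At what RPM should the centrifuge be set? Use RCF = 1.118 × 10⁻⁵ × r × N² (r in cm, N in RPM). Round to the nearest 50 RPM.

N ≈ 30350 RPM

r = 388 mm / 2 = 194 mm = 19.4 cm
200,000 = 1.118 × 10⁻⁵ × 19.4 × N²
N² = 200,000 / (21.6892 × 10⁻⁵) = 922,117,920
N ≈ √922,117,920 ≈ 30,366.4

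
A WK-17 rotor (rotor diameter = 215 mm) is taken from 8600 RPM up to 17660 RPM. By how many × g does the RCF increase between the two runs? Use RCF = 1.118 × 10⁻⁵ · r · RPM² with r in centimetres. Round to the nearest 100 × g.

≈ 28600 × g

r = 215 mm / 2 = 107.5 mm = 10.75 cm
RCF₁ = 1.118 × 10⁻⁵ × 10.75 × (8600)² = 1.118 × 10⁻⁵ × 10.75 × 73,960,000 ≈ 8,888.9 × g
RCF₂ = 1.118 × 10⁻⁵ × 10.75 × (17660)² = 1.118 × 10⁻⁵ × 10.75 × 311,875,600 ≈ 37,482.8 × g
Increase = 37,482.8 − 8,888.9 = 28,593.9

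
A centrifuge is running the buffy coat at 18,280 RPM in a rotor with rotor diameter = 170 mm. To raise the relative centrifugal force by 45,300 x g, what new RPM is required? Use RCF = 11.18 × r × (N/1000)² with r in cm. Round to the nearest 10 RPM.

N₂ ≈ 28480 RPM

r = 170 mm / 2 = 85 mm = 8.5 cm
Current RCF = 11.18 × 8.5 × (18.28)² = 11.18 × 8.5 × 334.1584 ≈ 31,755.1 × g
Target RCF = 31,755.1 + 45,300 = 77,055.1 × g
(N/1000)² = 77,055.1 / 95.03 = 810.8503
N = 1000 × √810.8503 ≈ 28,475.4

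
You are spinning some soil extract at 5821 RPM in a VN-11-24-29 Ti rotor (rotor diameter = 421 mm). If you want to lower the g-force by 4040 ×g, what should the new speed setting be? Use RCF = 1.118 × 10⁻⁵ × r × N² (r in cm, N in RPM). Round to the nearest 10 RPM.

4090 RPM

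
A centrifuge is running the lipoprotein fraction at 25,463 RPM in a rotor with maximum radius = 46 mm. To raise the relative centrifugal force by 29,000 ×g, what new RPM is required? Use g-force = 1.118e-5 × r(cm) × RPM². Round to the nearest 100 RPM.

34800 RPM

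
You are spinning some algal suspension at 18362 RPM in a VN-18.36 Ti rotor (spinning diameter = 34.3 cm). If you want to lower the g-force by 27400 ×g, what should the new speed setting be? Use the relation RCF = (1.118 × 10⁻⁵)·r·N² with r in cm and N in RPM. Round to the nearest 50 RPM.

13950 RPM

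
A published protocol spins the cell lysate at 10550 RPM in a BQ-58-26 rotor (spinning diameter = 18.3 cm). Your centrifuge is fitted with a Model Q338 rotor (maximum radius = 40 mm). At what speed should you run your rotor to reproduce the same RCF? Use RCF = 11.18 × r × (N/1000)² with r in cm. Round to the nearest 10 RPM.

≈ 15960 RPM

Original rotor: r = 18.3 / 2 = 9.15 cm
RCF = 11.18 × r × (N/1000)²
RCF_original = 11.18 × 9.15 × (10.55)² = 11.18 × 9.15 × 111.3025 ≈ 11,385.9 × g
Your rotor: r = 40 mm = 4.0 cm
11,385.9 = 11.18 × 4 × (N/1000)²
(N/1000)² = 11,385.9 / 44.72 = 254.6042
N = 1000 × √254.6042 ≈ 15,956.3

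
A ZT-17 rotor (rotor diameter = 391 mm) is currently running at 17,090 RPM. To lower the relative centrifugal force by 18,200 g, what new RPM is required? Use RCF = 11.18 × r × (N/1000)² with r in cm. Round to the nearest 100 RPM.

r = 391 mm / 2 = 195.5 mm = 19.55 cm
Current RCF = 11.18 × 19.55 × (17.09)² = 11.18 × 19.55 × 292.0681 ≈ 63,837 × g
Target RCF = 63,837 − 18,200 = 45,637 × g
(N/1000)² = 45,637 / 218.569 = 208.7991
N = 1000 × √208.7991 ≈ 14,449.9

≈ 14400 RPM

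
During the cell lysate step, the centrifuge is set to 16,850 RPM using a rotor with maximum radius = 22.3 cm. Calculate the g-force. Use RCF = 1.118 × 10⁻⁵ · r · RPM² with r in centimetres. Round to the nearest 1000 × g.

RCF = 1.118 × 10⁻⁵ × r × N²
RCF = 1.118 × 10⁻⁵ × 22.3 × (16850)² = 1.118 × 10⁻⁵ × 22.3 × 283,922,500 ≈ 70,785.9 × g

≈ 71000 x g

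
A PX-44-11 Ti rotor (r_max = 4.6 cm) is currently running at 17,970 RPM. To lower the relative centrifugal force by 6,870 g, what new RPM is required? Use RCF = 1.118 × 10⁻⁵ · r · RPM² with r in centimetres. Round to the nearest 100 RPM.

Current RCF = 1.118 × 10⁻⁵ × 4.6 × (17970)² = 1.118 × 10⁻⁵ × 4.6 × 322,920,900 ≈ 16,607.2 × g
Target RCF = 16,607.2 − 6,870 = 9,737.2 × g
N² = 9,737.2 / (5.1428 × 10⁻⁵) = 189,336,548
N ≈ √189,336,548 ≈ 13,760.0

≈ 13800 RPM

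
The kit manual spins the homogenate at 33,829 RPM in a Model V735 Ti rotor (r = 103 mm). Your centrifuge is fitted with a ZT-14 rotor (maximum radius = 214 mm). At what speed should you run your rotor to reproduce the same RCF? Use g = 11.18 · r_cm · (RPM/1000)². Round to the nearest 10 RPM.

23470 RPM

Original rotor: r = 103 mm = 10.3 cm
RCF_original = 11.18 × 10.3 × (33.829)² = 11.18 × 10.3 × 1,144.401241 ≈ 131,782.4 × g
Your rotor: r = 214 mm = 21.4 cm
131,782.4 = 11.18 × 21.4 × (N/1000)²
(N/1000)² = 131,782.4 / 239.252 = 550.81
N = 1000 × √550.81 ≈ 23,469.3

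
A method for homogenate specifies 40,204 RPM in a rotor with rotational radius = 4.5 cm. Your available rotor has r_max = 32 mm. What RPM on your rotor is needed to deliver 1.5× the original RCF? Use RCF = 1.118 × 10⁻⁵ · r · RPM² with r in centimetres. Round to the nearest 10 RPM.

≈ 58390 RPM

RCF = 1.118 × 10⁻⁵ × r × N²
RCF_original = 1.118 × 10⁻⁵ × 4.5 × (40204)² = 1.118 × 10⁻⁵ × 4.5 × 1,616,361,616 ≈ 81,319.2 × g
Target RCF = 1.5 × 81,319.2 ≈ 121,978.8 × g
Your rotor: r = 32 mm = 3.2 cm
121,978.8 = 1.118 × 10⁻⁵ × 3.2 × N²
N² = 121,978.8 / (3.5776 × 10⁻⁵) = 3,409,514,758
N ≈ √3,409,514,758 ≈ 58,391.1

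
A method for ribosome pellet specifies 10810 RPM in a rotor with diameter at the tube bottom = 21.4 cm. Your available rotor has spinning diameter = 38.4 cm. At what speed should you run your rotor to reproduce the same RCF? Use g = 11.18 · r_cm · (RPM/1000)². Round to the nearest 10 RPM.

≈ 8070 RPM

Original rotor: r = 21.4 / 2 = 10.7 cm
RCF_original = 11.18 × 10.7 × (10.81)² = 11.18 × 10.7 × 116.8561 ≈ 13,979 × g
Your rotor: r = 38.4 / 2 = 19.2 cm
13,979 = 11.18 × 19.2 × (N/1000)²
(N/1000)² = 13,979 / 214.656 = 65.1228
N = 1000 × √65.1228 ≈ 8,069.9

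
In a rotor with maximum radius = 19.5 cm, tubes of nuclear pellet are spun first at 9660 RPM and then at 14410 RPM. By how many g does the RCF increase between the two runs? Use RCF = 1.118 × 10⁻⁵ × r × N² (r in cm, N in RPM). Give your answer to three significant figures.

24900 g

RCF₁ = 1.118 × 10⁻⁵ × 19.5 × (9660)² = 1.118 × 10⁻⁵ × 19.5 × 93,315,600 ≈ 20,343.7 × g
RCF₂ = 1.118 × 10⁻⁵ × 19.5 × (14410)² = 1.118 × 10⁻⁵ × 19.5 × 207,648,100 ≈ 45,269.4 × g
Increase = 45,269.4 − 20,343.7 = 24,925.7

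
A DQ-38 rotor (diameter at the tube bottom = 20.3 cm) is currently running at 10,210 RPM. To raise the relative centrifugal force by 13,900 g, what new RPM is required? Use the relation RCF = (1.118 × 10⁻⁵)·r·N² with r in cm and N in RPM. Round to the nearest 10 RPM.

≈ 15060 RPM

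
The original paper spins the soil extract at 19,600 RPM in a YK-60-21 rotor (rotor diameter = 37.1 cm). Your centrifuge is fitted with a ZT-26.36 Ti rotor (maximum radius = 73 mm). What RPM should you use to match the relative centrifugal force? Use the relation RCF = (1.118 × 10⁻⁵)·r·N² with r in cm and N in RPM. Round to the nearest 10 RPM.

Original rotor: r = 37.1 / 2 = 18.55 cm
RCF = 1.118 × 10⁻⁵ × r × N²
RCF_original = 1.118 × 10⁻⁵ × 18.55 × (19600)² = 1.118 × 10⁻⁵ × 18.55 × 384,160,000 ≈ 79,670.6 × g
Your rotor: r = 73 mm = 7.3 cm
79,670.6 = 1.118 × 10⁻⁵ × 7.3 × N²
N² = 79,670.6 / (8.1614 × 10⁻⁵) = 976,187,909
N ≈ √976,187,909 ≈ 31,244.0

≈ 31240 RPM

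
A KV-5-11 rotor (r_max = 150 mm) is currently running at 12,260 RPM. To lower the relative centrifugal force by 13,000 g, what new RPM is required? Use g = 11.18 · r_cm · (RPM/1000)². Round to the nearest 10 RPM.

8530 RPM

r = 150 mm = 15.0 cm
Current RCF = 11.18 × 15 × (12.26)² = 11.18 × 15 × 150.3076 ≈ 25,206.6 × g
Target RCF = 25,206.6 − 13,000 = 12,206.6 × g
(N/1000)² = 12,206.6 / 167.7 = 72.78831
N = 1000 × √72.78831 ≈ 8,531.6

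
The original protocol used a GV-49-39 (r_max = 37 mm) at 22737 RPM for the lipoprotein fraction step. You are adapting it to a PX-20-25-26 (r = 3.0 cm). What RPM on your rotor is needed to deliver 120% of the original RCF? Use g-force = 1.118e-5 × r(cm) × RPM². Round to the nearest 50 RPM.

27650 RPM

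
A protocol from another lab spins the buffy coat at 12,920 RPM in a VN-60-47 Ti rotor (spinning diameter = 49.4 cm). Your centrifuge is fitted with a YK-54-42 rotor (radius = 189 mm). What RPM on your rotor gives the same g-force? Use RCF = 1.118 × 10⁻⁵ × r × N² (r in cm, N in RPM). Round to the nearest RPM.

Original rotor: r = 49.4 / 2 = 24.7 cm
RCF_original = 1.118 × 10⁻⁵ × 24.7 × (12920)² = 1.118 × 10⁻⁵ × 24.7 × 166,926,400 ≈ 46,096.1 × g
Your rotor: r = 189 mm = 18.9 cm
46,096.1 = 1.118 × 10⁻⁵ × 18.9 × N²
N² = 46,096.1 / (21.1302 × 10⁻⁵) = 218,152,691
N ≈ √218,152,691 ≈ 14,770.0

≈ 14770 RPM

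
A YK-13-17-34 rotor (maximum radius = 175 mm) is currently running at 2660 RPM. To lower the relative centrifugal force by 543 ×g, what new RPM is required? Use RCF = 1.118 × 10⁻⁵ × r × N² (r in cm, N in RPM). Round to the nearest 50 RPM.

r = 175 mm = 17.5 cm
Current RCF = 1.118 × 10⁻⁵ × 17.5 × (2660)² = 1.118 × 10⁻⁵ × 17.5 × 7,075,600 ≈ 1,384.3 × g
Target RCF = 1,384.3 − 543 = 841.3 × g
N² = 841.3 / (19.565 × 10⁻⁵) = 4,300,026
N ≈ √4,300,026 ≈ 2,073.7

N₂ ≈ 2050 RPM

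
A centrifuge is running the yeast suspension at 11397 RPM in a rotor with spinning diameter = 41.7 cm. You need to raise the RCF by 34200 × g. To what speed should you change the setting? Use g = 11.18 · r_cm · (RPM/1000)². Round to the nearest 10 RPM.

16630 RPM

r = 41.7 / 2 = 20.85 cm
Current RCF = 11.18 × 20.85 × (11.397)² = 11.18 × 20.85 × 129.891609 ≈ 30,278.1 × g
Target RCF = 30,278.1 + 34,200 = 64,478.1 × g
(N/1000)² = 64,478.1 / 233.103 = 276.6078
N = 1000 × √276.6078 ≈ 16,631.5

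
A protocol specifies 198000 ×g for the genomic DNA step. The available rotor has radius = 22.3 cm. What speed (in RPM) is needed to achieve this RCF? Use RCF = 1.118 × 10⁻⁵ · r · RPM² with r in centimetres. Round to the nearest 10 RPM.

RCF = 1.118 × 10⁻⁵ × r × N²
198,000 = 1.118 × 10⁻⁵ × 22.3 × N²
N² = 198,000 / (24.9314 × 10⁻⁵) = 794,179,228
N ≈ √794,179,228 ≈ 28,181.2

N ≈ 28180 RPM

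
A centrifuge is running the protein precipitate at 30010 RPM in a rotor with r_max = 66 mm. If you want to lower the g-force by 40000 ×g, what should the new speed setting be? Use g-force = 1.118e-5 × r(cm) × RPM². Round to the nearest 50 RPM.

N₂ ≈ 18950 RPM

r = 66 mm = 6.6 cm
Current RCF = 1.118 × 10⁻⁵ × 6.6 × (30010)² = 1.118 × 10⁻⁵ × 6.6 × 900,600,100 ≈ 66,453.5 × g
Target RCF = 66,453.5 − 40,000 = 26,453.5 × g
N² = 26,453.5 / (7.3788 × 10⁻⁵) = 358,506,803
N ≈ √358,506,803 ≈ 18,934.3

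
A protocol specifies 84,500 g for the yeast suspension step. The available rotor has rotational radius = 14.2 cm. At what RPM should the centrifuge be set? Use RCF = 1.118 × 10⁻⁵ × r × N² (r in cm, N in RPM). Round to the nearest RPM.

≈ 23071 RPM

RCF = 1.118 × 10⁻⁵ × r × N²
84,500 = 1.118 × 10⁻⁵ × 14.2 × N²
N² = 84,500 / (15.8756 × 10⁻⁵) = 532,263,348
N ≈ √532,263,348 ≈ 23,070.8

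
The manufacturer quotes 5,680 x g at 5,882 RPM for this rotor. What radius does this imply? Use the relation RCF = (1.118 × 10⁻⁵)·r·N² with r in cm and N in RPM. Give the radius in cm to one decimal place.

≈ 14.7 cm

5680 = 1.118 × 10⁻⁵ × r × (5882)²
r = 5680 / (1.118 × 10⁻⁵ × 34,597,924) = 5680 / 386.8048 ≈ 14.684 cm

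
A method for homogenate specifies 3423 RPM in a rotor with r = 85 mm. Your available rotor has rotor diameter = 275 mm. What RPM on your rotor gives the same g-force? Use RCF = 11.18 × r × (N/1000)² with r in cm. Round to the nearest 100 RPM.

Original rotor: r = 85 mm = 8.5 cm
RCF_original = 11.18 × 8.5 × (3.423)² = 11.18 × 8.5 × 11.716929 ≈ 1,113.5 × g
Your rotor: r = 275 mm / 2 = 137.5 mm = 13.75 cm
1,113.5 = 11.18 × 13.75 × (N/1000)²
(N/1000)² = 1,113.5 / 153.725 = 7.243454
N = 1000 × √7.243454 ≈ 2,691.4

≈ 2700 RPM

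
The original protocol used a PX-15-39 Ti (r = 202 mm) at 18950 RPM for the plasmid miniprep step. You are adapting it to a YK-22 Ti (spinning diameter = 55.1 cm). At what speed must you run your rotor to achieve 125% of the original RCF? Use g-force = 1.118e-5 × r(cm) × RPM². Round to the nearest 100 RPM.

Original rotor: r = 202 mm = 20.2 cm
RCF = 1.118 × 10⁻⁵ × r × N²
RCF_original = 1.118 × 10⁻⁵ × 20.2 × (18950)² = 1.118 × 10⁻⁵ × 20.2 × 359,102,500 ≈ 81,098.3 × g
Target RCF = 1.25 × 81,098.3 ≈ 101,372.9 × g
Your rotor: r = 55.1 / 2 = 27.55 cm
101,372.9 = 1.118 × 10⁻⁵ × 27.55 × N²
N² = 101,372.9 / (30.8009 × 10⁻⁵) = 329,123,175
N ≈ √329,123,175 ≈ 18,141.8

≈ 18100 RPM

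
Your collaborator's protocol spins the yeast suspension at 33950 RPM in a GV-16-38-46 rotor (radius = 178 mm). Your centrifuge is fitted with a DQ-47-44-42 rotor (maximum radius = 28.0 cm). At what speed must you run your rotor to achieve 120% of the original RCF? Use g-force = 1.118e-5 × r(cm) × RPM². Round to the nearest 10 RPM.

Original rotor: r = 178 mm = 17.8 cm
RCF_original = 1.118 × 10⁻⁵ × 17.8 × (33950)² = 1.118 × 10⁻⁵ × 17.8 × 1,152,602,500 ≈ 229,372.5 × g
Target RCF = 1.2 × 229,372.5 ≈ 275,247 × g
275,247 = 1.118 × 10⁻⁵ × 28 × N²
N² = 275,247 / (31.304 × 10⁻⁵) = 879,271,020
N ≈ √879,271,020 ≈ 29,652.5

29650 RPM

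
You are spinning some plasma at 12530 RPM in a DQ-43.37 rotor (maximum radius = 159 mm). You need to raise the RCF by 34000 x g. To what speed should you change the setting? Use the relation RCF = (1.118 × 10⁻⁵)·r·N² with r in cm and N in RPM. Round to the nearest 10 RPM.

r = 159 mm = 15.9 cm
Current RCF = 1.118 × 10⁻⁵ × 15.9 × (12530)² = 1.118 × 10⁻⁵ × 15.9 × 157,000,900 ≈ 27,908.8 × g
Target RCF = 27,908.8 + 34,000 = 61,908.8 × g
N² = 61,908.8 / (17.7762 × 10⁻⁵) = 348,267,909
N ≈ √348,267,909 ≈ 18,661.9

≈ 18660 RPM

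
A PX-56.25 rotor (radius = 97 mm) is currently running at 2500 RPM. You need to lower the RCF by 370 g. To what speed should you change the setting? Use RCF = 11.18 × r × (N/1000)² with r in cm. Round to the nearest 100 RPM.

r = 97 mm = 9.7 cm
Current RCF = 11.18 × 9.7 × (2.5)² = 11.18 × 9.7 × 6.25 ≈ 677.8 × g
Target RCF = 677.8 − 370 = 307.8 × g
(N/1000)² = 307.8 / 108.446 = 2.838279
N = 1000 × √2.838279 ≈ 1,684.7

1700 RPM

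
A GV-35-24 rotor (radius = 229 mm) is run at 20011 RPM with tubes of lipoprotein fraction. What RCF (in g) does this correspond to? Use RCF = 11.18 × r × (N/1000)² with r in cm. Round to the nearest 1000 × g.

r = 229 mm = 22.9 cm
RCF = 11.18 × 22.9 × (20.011)² = 11.18 × 22.9 × 400.440121 ≈ 102,521.5 × g

≈ 103000 g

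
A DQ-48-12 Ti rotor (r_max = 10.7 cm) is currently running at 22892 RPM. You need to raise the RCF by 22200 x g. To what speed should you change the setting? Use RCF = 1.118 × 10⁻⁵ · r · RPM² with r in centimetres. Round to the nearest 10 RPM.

Current RCF = 1.118 × 10⁻⁵ × 10.7 × (22892)² = 1.118 × 10⁻⁵ × 10.7 × 524,043,664 ≈ 62,689.2 × g
Target RCF = 62,689.2 + 22,200 = 84,889.2 × g
N² = 84,889.2 / (11.9626 × 10⁻⁵) = 709,621,654
N ≈ √709,621,654 ≈ 26,638.7

26640 RPM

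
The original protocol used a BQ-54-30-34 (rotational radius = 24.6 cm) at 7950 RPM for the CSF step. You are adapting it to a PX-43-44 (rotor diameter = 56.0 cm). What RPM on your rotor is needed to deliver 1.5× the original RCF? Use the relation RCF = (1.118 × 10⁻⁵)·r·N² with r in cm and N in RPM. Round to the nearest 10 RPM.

RCF_original = 1.118 × 10⁻⁵ × 24.6 × (7950)² = 1.118 × 10⁻⁵ × 24.6 × 63,202,500 ≈ 17,382.5 × g
Target RCF = 1.5 × 17,382.5 ≈ 26,073.8 × g
Your rotor: r = 56.0 / 2 = 28 cm
26,073.8 = 1.118 × 10⁻⁵ × 28 × N²
N² = 26,073.8 / (31.304 × 10⁻⁵) = 83,292,231
N ≈ √83,292,231 ≈ 9,126.5

≈ 9130 RPM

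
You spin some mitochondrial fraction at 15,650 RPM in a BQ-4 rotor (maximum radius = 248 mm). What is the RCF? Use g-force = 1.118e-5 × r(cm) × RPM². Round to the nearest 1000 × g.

RCF ≈ 68000 g

r = 248 mm = 24.8 cm
RCF = 1.118 × 10⁻⁵ × r × N²
RCF = 1.118 × 10⁻⁵ × 24.8 × (15650)² = 1.118 × 10⁻⁵ × 24.8 × 244,922,500 ≈ 67,908.2 × g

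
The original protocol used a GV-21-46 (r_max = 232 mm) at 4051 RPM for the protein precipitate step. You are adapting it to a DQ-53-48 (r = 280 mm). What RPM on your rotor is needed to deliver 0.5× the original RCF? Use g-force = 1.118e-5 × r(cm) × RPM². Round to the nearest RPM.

Original rotor: r = 232 mm = 23.2 cm
RCF_original = 1.118 × 10⁻⁵ × 23.2 × (4051)² = 1.118 × 10⁻⁵ × 23.2 × 16,410,601 ≈ 4,256.5 × g
Target RCF = 0.5 × 4,256.5 ≈ 2,128.2 × g
Your rotor: r = 280 mm = 28.0 cm
2,128.2 = 1.118 × 10⁻⁵ × 28 × N²
N² = 2,128.2 / (31.304 × 10⁻⁵) = 6,798,492
N ≈ √6,798,492 ≈ 2,607.4

2607 RPM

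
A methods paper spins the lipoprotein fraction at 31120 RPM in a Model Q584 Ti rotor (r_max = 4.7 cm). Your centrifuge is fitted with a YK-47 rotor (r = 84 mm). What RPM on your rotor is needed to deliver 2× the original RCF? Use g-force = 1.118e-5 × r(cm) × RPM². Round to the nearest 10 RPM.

RCF_original = 1.118 × 10⁻⁵ × 4.7 × (31120)² = 1.118 × 10⁻⁵ × 4.7 × 968,454,400 ≈ 50,888.4 × g
Target RCF = 2 × 50,888.4 ≈ 101,776.8 × g
Your rotor: r = 84 mm = 8.4 cm
101,776.8 = 1.118 × 10⁻⁵ × 8.4 × N²
N² = 101,776.8 / (9.3912 × 10⁻⁵) = 1,083,746,486
N ≈ √1,083,746,486 ≈ 32,920.3

32920 RPM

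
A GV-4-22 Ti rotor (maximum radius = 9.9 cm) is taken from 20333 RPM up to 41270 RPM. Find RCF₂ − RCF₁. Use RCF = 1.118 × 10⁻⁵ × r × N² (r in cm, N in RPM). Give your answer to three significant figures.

143000 x g

RCF₁ = 1.118 × 10⁻⁵ × 9.9 × (20333)² = 1.118 × 10⁻⁵ × 9.9 × 413,430,889 ≈ 45,759.4 × g
RCF₂ = 1.118 × 10⁻⁵ × 9.9 × (41270)² = 1.118 × 10⁻⁵ × 9.9 × 1,703,212,900 ≈ 188,515 × g
Increase = 188,515 − 45,759.4 = 142,755.6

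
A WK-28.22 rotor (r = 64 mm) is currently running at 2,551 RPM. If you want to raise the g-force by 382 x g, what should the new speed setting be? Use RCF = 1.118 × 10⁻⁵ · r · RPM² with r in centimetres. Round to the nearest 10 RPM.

r = 64 mm = 6.4 cm
Current RCF = 1.118 × 10⁻⁵ × 6.4 × (2551)² = 1.118 × 10⁻⁵ × 6.4 × 6,507,601 ≈ 465.6 × g
Target RCF = 465.6 + 382 = 847.6 × g
N² = 847.6 / (7.1552 × 10⁻⁵) = 11,845,930
N ≈ √11,845,930 ≈ 3,441.8

N₂ ≈ 3440 RPM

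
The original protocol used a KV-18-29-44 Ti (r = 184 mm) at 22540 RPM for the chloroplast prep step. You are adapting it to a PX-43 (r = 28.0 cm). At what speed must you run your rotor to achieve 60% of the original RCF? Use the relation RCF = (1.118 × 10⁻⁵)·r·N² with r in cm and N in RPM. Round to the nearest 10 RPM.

Original rotor: r = 184 mm = 18.4 cm
RCF_original = 1.118 × 10⁻⁵ × 18.4 × (22540)² = 1.118 × 10⁻⁵ × 18.4 × 508,051,600 ≈ 104,512.3 × g
Target RCF = 0.6 × 104,512.3 ≈ 62,707.4 × g
62,707.4 = 1.118 × 10⁻⁵ × 28 × N²
N² = 62,707.4 / (31.304 × 10⁻⁵) = 200,317,531
N ≈ √200,317,531 ≈ 14,153.4

14150 RPM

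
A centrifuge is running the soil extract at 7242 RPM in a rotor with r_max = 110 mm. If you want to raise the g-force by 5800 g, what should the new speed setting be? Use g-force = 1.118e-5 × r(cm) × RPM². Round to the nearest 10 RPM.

9980 RPM

r = 110 mm = 11.0 cm
Current RCF = 1.118 × 10⁻⁵ × 11 × (7242)² = 1.118 × 10⁻⁵ × 11 × 52,446,564 ≈ 6,449.9 × g
Target RCF = 6,449.9 + 5,800 = 12,249.9 × g
N² = 12,249.9 / (12.298 × 10⁻⁵) = 99,608,879
N ≈ √99,608,879 ≈ 9,980.4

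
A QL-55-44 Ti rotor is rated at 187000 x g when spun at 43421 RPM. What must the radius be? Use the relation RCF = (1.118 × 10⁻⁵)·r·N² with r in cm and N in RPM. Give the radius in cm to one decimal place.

RCF = 1.118 × 10⁻⁵ × r × N²
187000 = 1.118 × 10⁻⁵ × r × (43421)²
r = 187000 / (1.118 × 10⁻⁵ × 1,885,383,241) = 187000 / 21078.58 ≈ 8.872 cm

8.9 cm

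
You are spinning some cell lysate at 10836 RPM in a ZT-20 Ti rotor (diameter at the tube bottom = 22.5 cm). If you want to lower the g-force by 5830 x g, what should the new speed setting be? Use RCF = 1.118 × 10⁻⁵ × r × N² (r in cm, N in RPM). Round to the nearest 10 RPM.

N₂ ≈ 8430 RPM

r = 22.5 / 2 = 11.25 cm
Current RCF = 1.118 × 10⁻⁵ × 11.25 × (10836)² = 1.118 × 10⁻⁵ × 11.25 × 117,418,896 ≈ 14,768.4 × g
Target RCF = 14,768.4 − 5,830 = 8,938.4 × g
N² = 8,938.4 / (12.5775 × 10⁻⁵) = 71,066,587
N ≈ √71,066,587 ≈ 8,430.1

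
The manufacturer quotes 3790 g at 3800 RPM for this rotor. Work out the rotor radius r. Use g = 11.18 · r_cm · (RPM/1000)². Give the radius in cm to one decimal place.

3790 = 11.18 × r × (3.8)²
r = 3790 / (11.18 × 14.44) = 3790 / 161.4392 ≈ 23.476 cm

23.5 cm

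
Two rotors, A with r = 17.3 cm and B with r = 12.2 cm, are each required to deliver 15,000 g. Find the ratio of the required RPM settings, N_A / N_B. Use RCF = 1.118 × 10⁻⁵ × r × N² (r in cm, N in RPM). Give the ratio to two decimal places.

0.84

At fixed RCF, N ∝ 1/√r, so N_A/N_B = √(r_B/r_A) = √(12.2/17.3) = √0.705202 = 0.8398.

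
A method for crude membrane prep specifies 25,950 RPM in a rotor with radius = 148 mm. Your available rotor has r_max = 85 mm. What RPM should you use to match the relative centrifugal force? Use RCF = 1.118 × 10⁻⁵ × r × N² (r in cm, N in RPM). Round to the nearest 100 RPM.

34200 RPM

Original rotor: r = 148 mm = 14.8 cm
RCF = 1.118 × 10⁻⁵ × r × N²
RCF_original = 1.118 × 10⁻⁵ × 14.8 × (25950)² = 1.118 × 10⁻⁵ × 14.8 × 673,402,500 ≈ 111,423.9 × g
Your rotor: r = 85 mm = 8.5 cm
111,423.9 = 1.118 × 10⁻⁵ × 8.5 × N²
N² = 111,423.9 / (9.503 × 10⁻⁵) = 1,172,512,891
N ≈ √1,172,512,891 ≈ 34,242.0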